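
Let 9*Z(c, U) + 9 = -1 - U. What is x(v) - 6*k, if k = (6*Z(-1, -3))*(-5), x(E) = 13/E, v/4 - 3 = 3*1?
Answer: -3347/24 ≈ -139.46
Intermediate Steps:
v = 24 (v = 12 + 4*(3*1) = 12 + 4*3 = 12 + 12 = 24)
Z(c, U) = -10/9 - U/9 (Z(c, U) = -1 + (-1 - U)/9 = -1 + (-⅑ - U/9) = -10/9 - U/9)
k = 70/3 (k = (6*(-10/9 - ⅑*(-3)))*(-5) = (6*(-10/9 + ⅓))*(-5) = (6*(-7/9))*(-5) = -14/3*(-5) = 70/3 ≈ 23.333)
x(v) - 6*k = 13/24 - 6*70/3 = 13*(1/24) - 1*140 = 13/24 - 140 = -3347/24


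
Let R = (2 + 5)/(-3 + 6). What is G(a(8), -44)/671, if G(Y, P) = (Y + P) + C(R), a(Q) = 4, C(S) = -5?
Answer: -45/671 ≈ -0.067064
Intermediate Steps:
R = 7/3 ≈ 2.3333
G(Y, P) = -5 + P + Y (G(Y, P) = (Y + P) - 5 = (P + Y) - 5 = -5 + P + Y)
G(a(8), -44)/671 = (-5 - 44 + 4)/671 = -45*1/671 = -45/671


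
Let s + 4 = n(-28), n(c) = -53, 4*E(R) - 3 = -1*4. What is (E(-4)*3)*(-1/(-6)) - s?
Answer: 455/8 ≈ 56.875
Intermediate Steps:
E(R) = -1/4 (E(R) = 3/4 + (-1*4)/4 = 3/4 + (1/4)*(-4) = 3/4 - 1 = -1/4)
s = -57 (s = -4 - 53 = -57)
(E(-4)*3)*(-1/(-6)) - s = (-1/4*3)*(-1/(-6)) - 1*(-57) = -(-3)*(-1)/(4*6) + 57 = -3/4*1/6 + 57 = -1/8 + 57 = 455/8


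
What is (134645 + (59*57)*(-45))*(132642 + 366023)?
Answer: -8322718850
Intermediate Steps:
(134645 + (59*57)*(-45))*(132642 + 366023) = (134645 + 3363*(-45))*498665 = (134645 - 151335)*498665 = -16690*498665 = -8322718850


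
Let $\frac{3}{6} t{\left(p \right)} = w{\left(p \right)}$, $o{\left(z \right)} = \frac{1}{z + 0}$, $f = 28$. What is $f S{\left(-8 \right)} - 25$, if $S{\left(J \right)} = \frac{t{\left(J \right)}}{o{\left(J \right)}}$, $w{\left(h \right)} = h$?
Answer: $3559$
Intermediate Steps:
$o{\left(z \right)} = \frac{1}{z}$
$t{\left(p \right)} = 2 p$
$S{\left(J \right)} = 2 J^{2}$ ($S{\left(J \right)} = \frac{2 J}{\frac{1}{J}} = 2 J J = 2 J^{2}$)
$f S{\left(-8 \right)} - 25 = 28 \cdot 2 \left(-8\right)^{2} - 25 = 28 \cdot 2 \cdot 64 - 25 = 28 \cdot 128 - 25 = 3584 - 25 = 3559$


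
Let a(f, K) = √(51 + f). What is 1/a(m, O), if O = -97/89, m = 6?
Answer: √57/57 ≈ 0.13245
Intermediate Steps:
O = -97/89 (O = -97*1/89 = -97/89 ≈ -1.0899)
1/a(m, O) = 1/(√(51 + 6)) = 1/(√57) = √57/57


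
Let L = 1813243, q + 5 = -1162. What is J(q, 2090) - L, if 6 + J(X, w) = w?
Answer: -1811159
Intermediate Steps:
q = -1167 (q = -5 - 1162 = -1167)
J(X, w) = -6 + w
J(q, 2090) - L = (-6 + 2090) - 1*1813243 = 2084 - 1813243 = -1811159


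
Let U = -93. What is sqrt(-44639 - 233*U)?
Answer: I*sqrt(22970) ≈ 151.56*I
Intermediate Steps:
sqrt(-44639 - 233*U) = sqrt(-44639 - 233*(-93)) = sqrt(-44639 + 21669) = sqrt(-22970) = I*sqrt(22970)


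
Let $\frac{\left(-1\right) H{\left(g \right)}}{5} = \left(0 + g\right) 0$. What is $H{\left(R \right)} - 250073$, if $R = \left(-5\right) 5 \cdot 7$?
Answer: $-250073$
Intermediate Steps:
$R = -175$ ($R = \left(-25\right) 7 = -175$)
$H{\left(g \right)} = 0$ ($H{\left(g \right)} = - 5 \left(0 + g\right) 0 = - 5 g 0 = \left(-5\right) 0 = 0$)
$H{\left(R \right)} - 250073 = 0 - 250073 = -250073$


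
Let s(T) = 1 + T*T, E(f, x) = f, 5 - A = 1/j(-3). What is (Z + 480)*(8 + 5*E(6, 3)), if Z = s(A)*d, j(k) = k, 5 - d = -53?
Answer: 748220/9 ≈ 83136.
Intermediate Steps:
d = 58 (d = 5 - 1*(-53) = 5 + 53 = 58)
A = 16/3 (A = 5 - 1/(-3) = 5 - 1*(-1/3) = 5 + 1/3 = 16/3 ≈ 5.3333)
s(T) = 1 + T**2
Z = 15370/9 (Z = (1 + (16/3)**2)*58 = (1 + 256/9)*58 = (265/9)*58 = 15370/9 ≈ 1707.8)
(Z + 480)*(8 + 5*E(6, 3)) = (15370/9 + 480)*(8 + 5*6) = 19690*(8 + 30)/9 = (19690/9)*38 = 748220/9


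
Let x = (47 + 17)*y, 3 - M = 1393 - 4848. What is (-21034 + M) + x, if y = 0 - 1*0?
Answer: -17576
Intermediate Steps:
y = 0 (y = 0 + 0 = 0)
M = 3458 (M = 3 - (1393 - 4848) = 3 - 1*(-3455) = 3 + 3455 = 3458)
x = 0 (x = (47 + 17)*0 = 64*0 = 0)
(-21034 + M) + x = (-21034 + 3458) + 0 = -17576 + 0 = -17576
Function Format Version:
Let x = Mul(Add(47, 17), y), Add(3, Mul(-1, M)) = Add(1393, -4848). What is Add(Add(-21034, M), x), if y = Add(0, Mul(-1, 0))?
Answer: -17576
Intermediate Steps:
y = 0 (y = Add(0, 0) = 0)
M = 3458 (M = Add(3, Mul(-1, Add(1393, -4848))) = Add(3, Mul(-1, -3455)) = Add(3, 3455) = 3458)
x = 0 (x = Mul(Add(47, 17), 0) = Mul(64, 0) = 0)
Add(Add(-21034, M), x) = Add(Add(-21034, 3458), 0) = Add(-17576, 0) = -17576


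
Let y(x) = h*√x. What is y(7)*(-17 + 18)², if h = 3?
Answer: 3*√7 ≈ 7.9373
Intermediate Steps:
y(x) = 3*√x
y(7)*(-17 + 18)² = (3*√7)*(-17 + 18)² = (3*√7)*1² = (3*√7)*1 = 3*√7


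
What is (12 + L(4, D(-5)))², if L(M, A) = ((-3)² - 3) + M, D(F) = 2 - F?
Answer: 484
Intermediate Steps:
L(M, A) = 6 + M (L(M, A) = (9 - 3) + M = 6 + M)
(12 + L(4, D(-5)))² = (12 + (6 + 4))² = (12 + 10)² = 22² = 484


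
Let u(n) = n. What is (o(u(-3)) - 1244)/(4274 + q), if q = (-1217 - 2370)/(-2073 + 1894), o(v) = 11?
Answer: -73569/256211 ≈ -0.28714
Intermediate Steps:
q = 3587/179 (q = -3587/(-179) = -3587*(-1/179) = 3587/179 ≈ 20.039)
(o(u(-3)) - 1244)/(4274 + q) = (11 - 1244)/(4274 + 3587/179) = -1233/768633/179 = -1233*179/768633 = -73569/256211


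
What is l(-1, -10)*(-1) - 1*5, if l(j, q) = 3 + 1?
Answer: -9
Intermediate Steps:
l(j, q) = 4
l(-1, -10)*(-1) - 1*5 = 4*(-1) - 1*5 = -4 - 5 = -9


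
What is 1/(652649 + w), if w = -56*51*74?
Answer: 1/441305 ≈ 2.2660e-6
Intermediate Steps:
w = -211344 (w = -2856*74 = -211344)
1/(652649 + w) = 1/(652649 - 211344) = 1/441305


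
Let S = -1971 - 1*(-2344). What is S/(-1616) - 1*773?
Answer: -1249541/1616 ≈ -773.23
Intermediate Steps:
S = 373 (S = -1971 + 2344 = 373)
S/(-1616) - 1*773 = 373/(-1616) - 1*773 = 373*(-1/1616) - 773 = -373/1616 - 773 = -1249541/1616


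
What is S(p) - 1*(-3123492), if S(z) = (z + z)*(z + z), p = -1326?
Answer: 10156596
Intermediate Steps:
S(z) = 4*z² (S(z) = (2*z)*(2*z) = 4*z²)
S(p) - 1*(-3123492) = 4*(-1326)² - 1*(-3123492) = 4*1758276 + 3123492 = 7033104 + 3123492 = 10156596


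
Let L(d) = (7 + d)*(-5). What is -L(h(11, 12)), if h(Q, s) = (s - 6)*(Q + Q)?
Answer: 695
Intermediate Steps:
h(Q, s) = 2*Q*(-6 + s) (h(Q, s) = (-6 + s)*(2*Q) = 2*Q*(-6 + s))
L(d) = -35 - 5*d
-L(h(11, 12)) = -(-35 - 10*11*(-6 + 12)) = -(-35 - 10*11*6) = -(-35 - 5*132) = -(-35 - 660) = -1*(-695) = 695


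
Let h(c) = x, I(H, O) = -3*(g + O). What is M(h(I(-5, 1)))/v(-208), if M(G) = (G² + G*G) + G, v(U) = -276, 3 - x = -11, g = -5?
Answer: -203/138 ≈ -1.4710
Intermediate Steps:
x = 14 (x = 3 - 1*(-11) = 3 + 11 = 14)
I(H, O) = 15 - 3*O (I(H, O) = -3*(-5 + O) = 15 - 3*O)
h(c) = 14
M(G) = G + 2*G² (M(G) = (G² + G²) + G = 2*G² + G = G + 2*G²)
M(h(I(-5, 1)))/v(-208) = (14*(1 + 2*14))/(-276) = (14*(1 + 28))*(-1/276) = (14*29)*(-1/276) = 406*(-1/276) = -203/138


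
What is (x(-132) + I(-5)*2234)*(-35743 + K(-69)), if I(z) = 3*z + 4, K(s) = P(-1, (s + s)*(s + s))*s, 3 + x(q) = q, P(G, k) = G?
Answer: 881468866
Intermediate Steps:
x(q) = -3 + q
K(s) = -s
I(z) = 4 + 3*z
(x(-132) + I(-5)*2234)*(-35743 + K(-69)) = ((-3 - 132) + (4 + 3*(-5))*2234)*(-35743 - 1*(-69)) = (-135 + (4 - 15)*2234)*(-35743 + 69) = (-135 - 11*2234)*(-35674) = (-135 - 24574)*(-35674) = -24709*(-35674) = 881468866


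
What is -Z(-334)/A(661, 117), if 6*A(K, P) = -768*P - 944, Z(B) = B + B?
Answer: -501/11350 ≈ -0.044141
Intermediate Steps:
Z(B) = 2*B
A(K, P) = -472/3 - 128*P (A(K, P) = (-768*P - 944)/6 = (-944 - 768*P)/6 = -472/3 - 128*P)
-Z(-334)/A(661, 117) = -2*(-334)/(-472/3 - 128*117) = -(-668)/(-472/3 - 14976) = -(-668)/(-45400/3) = -(-668)*(-3)/45400 = -1*501/11350 = -501/11350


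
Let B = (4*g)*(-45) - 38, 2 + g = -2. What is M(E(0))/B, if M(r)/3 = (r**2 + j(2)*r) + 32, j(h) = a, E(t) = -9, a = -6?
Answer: 501/682 ≈ 0.73460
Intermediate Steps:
j(h) = -6
g = -4 (g = -2 - 2 = -4)
M(r) = 96 - 18*r + 3*r**2 (M(r) = 3*((r**2 - 6*r) + 32) = 3*(32 + r**2 - 6*r) = 96 - 18*r + 3*r**2)
B = 682 (B = (4*(-4))*(-45) - 38 = -16*(-45) - 38 = 720 - 38 = 682)
M(E(0))/B = (96 - 18*(-9) + 3*(-9)**2)/682 = (96 + 162 + 3*81)*(1/682) = (96 + 162 + 243)*(1/682) = 501*(1/682) = 501/682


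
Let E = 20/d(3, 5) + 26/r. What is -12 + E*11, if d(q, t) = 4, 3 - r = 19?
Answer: 201/8 ≈ 25.125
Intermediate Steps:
r = -16 (r = 3 - 1*19 = 3 - 19 = -16)
E = 27/8 (E = 20/4 + 26/(-16) = 20*(¼) + 26*(-1/16) = 5 - 13/8 = 27/8 ≈ 3.3750)
-12 + E*11 = -12 + (27/8)*11 = -12 + 297/8 = 201/8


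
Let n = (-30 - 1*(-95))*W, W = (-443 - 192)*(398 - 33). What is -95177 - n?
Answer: 14970198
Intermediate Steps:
W = -231775 (W = -635*365 = -231775)
n = -15065375 (n = (-30 - 1*(-95))*(-231775) = (-30 + 95)*(-231775) = 65*(-231775) = -15065375)
-95177 - n = -95177 - 1*(-15065375) = -95177 + 15065375 = 14970198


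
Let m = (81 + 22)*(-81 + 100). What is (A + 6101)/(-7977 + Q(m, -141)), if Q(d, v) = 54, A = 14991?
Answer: -21092/7923 ≈ -2.6621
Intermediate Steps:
m = 1957 (m = 103*19 = 1957)
(A + 6101)/(-7977 + Q(m, -141)) = (14991 + 6101)/(-7977 + 54) = 21092/(-7923) = 21092*(-1/7923) = -21092/7923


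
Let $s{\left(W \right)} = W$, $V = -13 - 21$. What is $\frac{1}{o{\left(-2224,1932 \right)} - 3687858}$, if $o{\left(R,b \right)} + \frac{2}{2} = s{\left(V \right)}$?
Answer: $- \frac{1}{3687893} \approx -2.7116 \cdot 10^{-7}$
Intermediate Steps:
$V = -34$
$o{\left(R,b \right)} = -35$ ($o{\left(R,b \right)} = -1 - 34 = -35$)
$\frac{1}{o{\left(-2224,1932 \right)} - 3687858} = \frac{1}{-35 - 3687858} = \frac{1}{-3687893} = - \frac{1}{3687893}$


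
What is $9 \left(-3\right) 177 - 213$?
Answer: $-4992$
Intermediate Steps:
$9 \left(-3\right) 177 - 213 = \left(-27\right) 177 - 213 = -4779 - 213 = -4992$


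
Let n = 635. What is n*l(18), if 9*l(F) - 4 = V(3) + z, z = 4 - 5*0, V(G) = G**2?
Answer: 10795/9 ≈ 1199.4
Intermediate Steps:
z = 4 (z = 4 + 0 = 4)
l(F) = 17/9 (l(F) = 4/9 + (3**2 + 4)/9 = 4/9 + (9 + 4)/9 = 4/9 + (1/9)*13 = 4/9 + 13/9 = 17/9)
n*l(18) = 635*(17/9) = 10795/9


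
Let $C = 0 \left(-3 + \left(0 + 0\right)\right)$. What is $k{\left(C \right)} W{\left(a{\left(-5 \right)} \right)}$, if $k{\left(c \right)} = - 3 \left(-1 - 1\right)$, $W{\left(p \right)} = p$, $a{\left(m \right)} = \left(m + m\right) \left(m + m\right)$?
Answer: $600$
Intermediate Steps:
$a{\left(m \right)} = 4 m^{2}$ ($a{\left(m \right)} = 2 m 2 m = 4 m^{2}$)
$C = 0$ ($C = 0 \left(-3 + 0\right) = 0 \left(-3\right) = 0$)
$k{\left(c \right)} = 6$ ($k{\left(c \right)} = - 3 \left(-1 - 1\right) = \left(-3\right) \left(-2\right) = 6$)
$k{\left(C \right)} W{\left(a{\left(-5 \right)} \right)} = 6 \cdot 4 \left(-5\right)^{2} = 6 \cdot 4 \cdot 25 = 6 \cdot 100 = 600$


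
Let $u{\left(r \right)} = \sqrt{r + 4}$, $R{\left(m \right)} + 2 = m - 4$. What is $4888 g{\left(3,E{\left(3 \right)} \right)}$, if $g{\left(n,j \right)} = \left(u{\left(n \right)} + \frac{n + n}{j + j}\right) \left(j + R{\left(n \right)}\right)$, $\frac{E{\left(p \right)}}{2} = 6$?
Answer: $10998 + 43992 \sqrt{7} \approx 1.2739 \cdot 10^{5}$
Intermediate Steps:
$R{\left(m \right)} = -6 + m$ ($R{\left(m \right)} = -2 + \left(m - 4\right) = -2 + \left(-4 + m\right) = -6 + m$)
$E{\left(p \right)} = 12$ ($E{\left(p \right)} = 2 \cdot 6 = 12$)
$u{\left(r \right)} = \sqrt{4 + r}$
$g{\left(n,j \right)} = \left(\sqrt{4 + n} + \frac{n}{j}\right) \left(-6 + j + n\right)$ ($g{\left(n,j \right)} = \left(\sqrt{4 + n} + \frac{n + n}{j + j}\right) \left(j + \left(-6 + n\right)\right) = \left(\sqrt{4 + n} + \frac{2 n}{2 j}\right) \left(-6 + j + n\right) = \left(\sqrt{4 + n} + 2 n \frac{1}{2 j}\right) \left(-6 + j + n\right) = \left(\sqrt{4 + n} + \frac{n}{j}\right) \left(-6 + j + n\right)$)
$4888 g{\left(3,E{\left(3 \right)} \right)} = 4888 \frac{12 \left(3 + 12 \sqrt{4 + 3} + \sqrt{4 + 3} \left(-6 + 3\right)\right) + 3 \left(-6 + 3\right)}{12} = 4888 \frac{12 \left(3 + 12 \sqrt{7} + \sqrt{7} \left(-3\right)\right) + 3 \left(-3\right)}{12} = 4888 \frac{12 \left(3 + 12 \sqrt{7} - 3 \sqrt{7}\right) - 9}{12} = 4888 \frac{12 \left(3 + 9 \sqrt{7}\right) - 9}{12} = 4888 \frac{\left(36 + 108 \sqrt{7}\right) - 9}{12} = 4888 \frac{27 + 108 \sqrt{7}}{12} = 4888 \left(\frac{9}{4} + 9 \sqrt{7}\right) = 10998 + 43992 \sqrt{7}$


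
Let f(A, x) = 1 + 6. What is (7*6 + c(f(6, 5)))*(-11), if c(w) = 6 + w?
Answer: -605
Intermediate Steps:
f(A, x) = 7
(7*6 + c(f(6, 5)))*(-11) = (7*6 + (6 + 7))*(-11) = (42 + 13)*(-11) = 55*(-11) = -605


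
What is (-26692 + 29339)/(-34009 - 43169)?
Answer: -2647/77178 ≈ -0.034297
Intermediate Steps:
(-26692 + 29339)/(-34009 - 43169) = 2647/(-77178) = 2647*(-1/77178) = -2647/77178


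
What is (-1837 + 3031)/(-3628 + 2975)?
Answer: -1194/653 ≈ -1.8285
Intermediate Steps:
(-1837 + 3031)/(-3628 + 2975) = 1194/(-653) = 1194*(-1/653) = -1194/653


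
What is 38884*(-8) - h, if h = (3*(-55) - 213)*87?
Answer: -278186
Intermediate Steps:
h = -32886 (h = (-165 - 213)*87 = -378*87 = -32886)
38884*(-8) - h = 38884*(-8) - 1*(-32886) = -311072 + 32886 = -278186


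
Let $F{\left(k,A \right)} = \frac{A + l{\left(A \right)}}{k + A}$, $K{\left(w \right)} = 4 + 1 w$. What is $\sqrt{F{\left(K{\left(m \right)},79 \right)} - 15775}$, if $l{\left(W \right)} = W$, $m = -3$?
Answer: $\frac{i \sqrt{6309210}}{20} \approx 125.59 i$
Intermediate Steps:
$K{\left(w \right)} = 4 + w$
$F{\left(k,A \right)} = \frac{2 A}{A + k}$ ($F{\left(k,A \right)} = \frac{A + A}{k + A} = \frac{2 A}{A + k}$)
$\sqrt{F{\left(K{\left(m \right)},79 \right)} - 15775} = \sqrt{2 \cdot 79 \frac{1}{79 + \left(4 - 3\right)} - 15775} = \sqrt{2 \cdot 79 \frac{1}{79 + 1} - 15775} = \sqrt{2 \cdot 79 \cdot \frac{1}{80} - 15775} = \sqrt{\frac{79}{40} - 15775} = \sqrt{- \frac{630921}{40}} = \frac{i \sqrt{6309210}}{20}$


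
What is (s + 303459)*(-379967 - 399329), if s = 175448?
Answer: -373210309472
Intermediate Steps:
(s + 303459)*(-379967 - 399329) = (175448 + 303459)*(-379967 - 399329) = 478907*(-779296) = -373210309472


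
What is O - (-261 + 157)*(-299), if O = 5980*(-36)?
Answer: -246376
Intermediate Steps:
O = -215280
O - (-261 + 157)*(-299) = -215280 - (-261 + 157)*(-299) = -215280 - (-104)*(-299) = -215280 - 1*31096 = -215280 - 31096 = -246376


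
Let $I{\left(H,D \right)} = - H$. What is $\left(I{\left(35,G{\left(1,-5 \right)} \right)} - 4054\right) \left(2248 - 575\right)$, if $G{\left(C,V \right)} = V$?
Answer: $-6840897$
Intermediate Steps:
$\left(I{\left(35,G{\left(1,-5 \right)} \right)} - 4054\right) \left(2248 - 575\right) = \left(\left(-1\right) 35 - 4054\right) \left(2248 - 575\right) = \left(-35 - 4054\right) 1673 = \left(-4089\right) 1673 = -6840897$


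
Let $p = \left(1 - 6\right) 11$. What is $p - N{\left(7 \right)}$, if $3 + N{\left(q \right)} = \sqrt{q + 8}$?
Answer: $-52 - \sqrt{15} \approx -55.873$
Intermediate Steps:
$N{\left(q \right)} = -3 + \sqrt{8 + q}$ ($N{\left(q \right)} = -3 + \sqrt{q + 8} = -3 + \sqrt{8 + q}$)
$p = -55$ ($p = \left(-5\right) 11 = -55$)
$p - N{\left(7 \right)} = -55 - \left(-3 + \sqrt{8 + 7}\right) = -55 - \left(-3 + \sqrt{15}\right) = -55 + \left(3 - \sqrt{15}\right) = -52 - \sqrt{15}$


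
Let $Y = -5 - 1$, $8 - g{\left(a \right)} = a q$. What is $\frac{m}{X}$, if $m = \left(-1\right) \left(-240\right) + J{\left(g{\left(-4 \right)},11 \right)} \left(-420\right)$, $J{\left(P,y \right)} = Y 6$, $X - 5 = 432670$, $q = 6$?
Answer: $\frac{1024}{28845} \approx 0.0355$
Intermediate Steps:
$g{\left(a \right)} = 8 - 6 a$ ($g{\left(a \right)} = 8 - a 6 = 8 - 6 a$)
$Y = -6$ ($Y = -5 - 1 = -6$)
$X = 432675$ ($X = 5 + 432670 = 432675$)
$J{\left(P,y \right)} = -36$ ($J{\left(P,y \right)} = \left(-6\right) 6 = -36$)
$m = 15360$ ($m = \left(-1\right) \left(-240\right) - -15120 = 240 + 15120 = 15360$)
$\frac{m}{X} = \frac{15360}{432675} = 15360 \cdot \frac{1}{432675} = \frac{1024}{28845}$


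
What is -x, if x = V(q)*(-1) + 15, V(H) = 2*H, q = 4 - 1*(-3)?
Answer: -1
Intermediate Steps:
q = 7 (q = 4 + 3 = 7)
x = 1 (x = (2*7)*(-1) + 15 = 14*(-1) + 15 = -14 + 15 = 1)
-x = -1*1 = -1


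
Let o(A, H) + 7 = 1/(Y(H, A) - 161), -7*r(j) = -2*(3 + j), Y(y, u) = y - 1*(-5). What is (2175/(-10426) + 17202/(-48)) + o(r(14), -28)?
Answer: -175335045/479596 ≈ -365.59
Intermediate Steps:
Y(y, u) = 5 + y (Y(y, u) = y + 5 = 5 + y)
r(j) = 6/7 + 2*j/7 (r(j) = -(-2)*(3 + j)/7 = -(-6 - 2*j)/7 = 6/7 + 2*j/7)
o(A, H) = -7 + 1/(-156 + H) (o(A, H) = -7 + 1/((5 + H) - 161) = -7 + 1/(-156 + H))
(2175/(-10426) + 17202/(-48)) + o(r(14), -28) = (2175/(-10426) + 17202/(-48)) + (1093 - 7*(-28))/(-156 - 28) = (2175*(-1/10426) + 17202*(-1/48)) + (1093 + 196)/(-184) = (-2175/10426 - 2867/8) - 1/184*1289 = -14954371/41704 - 1289/184 = -175335045/479596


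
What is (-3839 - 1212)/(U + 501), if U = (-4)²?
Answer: -5051/517 ≈ -9.7698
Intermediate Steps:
U = 16
(-3839 - 1212)/(U + 501) = (-3839 - 1212)/(16 + 501) = -5051/517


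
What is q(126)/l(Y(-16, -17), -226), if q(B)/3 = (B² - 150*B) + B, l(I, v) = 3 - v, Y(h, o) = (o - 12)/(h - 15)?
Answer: -8694/229 ≈ -37.965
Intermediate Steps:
Y(h, o) = (-12 + o)/(-15 + h)
q(B) = -447*B + 3*B² (q(B) = 3*((B² - 150*B) + B) = 3*(B² - 149*B) = -447*B + 3*B²)
q(126)/l(Y(-16, -17), -226) = (3*126*(-149 + 126))/(3 - 1*(-226)) = (3*126*(-23))/(3 + 226) = -8694/229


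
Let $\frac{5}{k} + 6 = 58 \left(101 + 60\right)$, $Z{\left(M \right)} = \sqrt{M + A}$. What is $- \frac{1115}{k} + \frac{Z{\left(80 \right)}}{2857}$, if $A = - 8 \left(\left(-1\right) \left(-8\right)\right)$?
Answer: $- \frac{5945519848}{2857} \approx -2.081 \cdot 10^{6}$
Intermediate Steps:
$A = -64$ ($A = \left(-8\right) 8 = -64$)
$Z{\left(M \right)} = \sqrt{-64 + M}$ ($Z{\left(M \right)} = \sqrt{M - 64} = \sqrt{-64 + M}$)
$k = \frac{5}{9332}$ ($k = \frac{5}{-6 + 58 \left(101 + 60\right)} = \frac{5}{-6 + 58 \cdot 161} = \frac{5}{-6 + 9338} = \frac{5}{9332} \approx 0.00053579$)
$- \frac{1115}{k} + \frac{Z{\left(80 \right)}}{2857} = - \frac{1115}{\frac{5}{9332}} + \frac{\sqrt{-64 + 80}}{2857} = \left(-1115\right) \frac{9332}{5} + \sqrt{16} \cdot \frac{1}{2857} = -2081036 + 4 \cdot \frac{1}{2857} = -2081036 + \frac{4}{2857} = - \frac{5945519848}{2857}$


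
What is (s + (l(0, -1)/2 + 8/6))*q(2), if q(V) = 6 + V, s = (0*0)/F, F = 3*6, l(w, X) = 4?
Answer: 80/3 ≈ 26.667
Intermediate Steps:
F = 18
s = 0 (s = (0*0)/18 = 0*(1/18) = 0)
(s + (l(0, -1)/2 + 8/6))*q(2) = (0 + (4/2 + 8/6))*(6 + 2) = (0 + (4*(1/2) + 8*(1/6)))*8 = (0 + (2 + 4/3))*8 = (0 + 10/3)*8 = (10/3)*8 = 80/3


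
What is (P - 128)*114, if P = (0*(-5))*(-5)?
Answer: -14592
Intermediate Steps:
P = 0 (P = 0*(-5) = 0)
(P - 128)*114 = (0 - 128)*114 = -128*114 = -14592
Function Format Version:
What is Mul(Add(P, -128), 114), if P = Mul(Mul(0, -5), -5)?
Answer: -14592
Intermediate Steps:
P = 0 (P = Mul(0, -5) = 0)
Mul(Add(P, -128), 114) = Mul(Add(0, -128), 114) = Mul(-128, 114) = -14592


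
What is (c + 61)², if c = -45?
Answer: 256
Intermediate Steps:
(c + 61)² = (-45 + 61)² = 16² = 256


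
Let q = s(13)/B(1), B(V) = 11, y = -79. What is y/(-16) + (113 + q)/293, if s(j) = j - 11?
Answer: 274537/51568 ≈ 5.3238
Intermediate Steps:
s(j) = -11 + j
q = 2/11 (q = (-11 + 13)/11 = 2*(1/11) = 2/11 ≈ 0.18182)
y/(-16) + (113 + q)/293 = -79/(-16) + (113 + 2/11)/293 = -79*(-1/16) + (1245/11)*(1/293) = 79/16 + 1245/3223 = 274537/51568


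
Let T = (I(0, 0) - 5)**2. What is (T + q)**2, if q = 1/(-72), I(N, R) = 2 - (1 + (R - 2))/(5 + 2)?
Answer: 826620001/12446784 ≈ 66.412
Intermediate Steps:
I(N, R) = 15/7 - R/7 (I(N, R) = 2 - (1 + (-2 + R))/7 = 2 - (-1 + R)/7 = 2 - (-1/7 + R/7) = 2 + (1/7 - R/7) = 15/7 - R/7)
T = 400/49 (T = ((15/7 - 1/7*0) - 5)**2 = ((15/7 + 0) - 5)**2 = (15/7 - 5)**2 = (-20/7)**2 = 400/49 ≈ 8.1633)
q = -1/72 ≈ -0.013889
(T + q)**2 = (400/49 - 1/72)**2 = (28751/3528)**2 = 826620001/12446784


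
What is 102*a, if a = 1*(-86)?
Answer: -8772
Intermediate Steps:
a = -86
102*a = 102*(-86) = -8772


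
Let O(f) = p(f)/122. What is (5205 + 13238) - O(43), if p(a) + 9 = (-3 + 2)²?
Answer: 1125027/61 ≈ 18443.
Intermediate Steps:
p(a) = -8 (p(a) = -9 + (-3 + 2)² = -9 + (-1)² = -9 + 1 = -8)
O(f) = -4/61 (O(f) = -8/122 = -8*1/122 = -4/61)
(5205 + 13238) - O(43) = (5205 + 13238) - 1*(-4/61) = 18443 + 4/61 = 1125027/61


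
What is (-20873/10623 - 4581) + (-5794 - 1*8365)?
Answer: -199095893/10623 ≈ -18742.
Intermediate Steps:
(-20873/10623 - 4581) + (-5794 - 1*8365) = (-20873*1/10623 - 4581) + (-5794 - 8365) = (-20873/10623 - 4581) - 14159 = -48684836/10623 - 14159 = -199095893/10623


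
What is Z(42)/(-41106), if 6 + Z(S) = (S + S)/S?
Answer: 2/20553 ≈ 9.7309e-5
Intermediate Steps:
Z(S) = -4 (Z(S) = -6 + (S + S)/S = -6 + (2*S)/S = -6 + 2 = -4)
Z(42)/(-41106) = -4/(-41106) = -4*(-1/41106) = 2/20553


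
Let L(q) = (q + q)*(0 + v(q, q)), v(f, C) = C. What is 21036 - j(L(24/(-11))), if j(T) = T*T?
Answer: 306660972/14641 ≈ 20945.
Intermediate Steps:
L(q) = 2*q² (L(q) = (q + q)*(0 + q) = (2*q)*q = 2*q²)
j(T) = T²
21036 - j(L(24/(-11))) = 21036 - (2*(24/(-11))²)² = 21036 - (2*(24*(-1/11))²)² = 21036 - (2*(-24/11)²)² = 21036 - (2*(576/121))² = 21036 - (1152/121)² = 21036 - 1*1327104/14641 = 21036 - 1327104/14641 = 306660972/14641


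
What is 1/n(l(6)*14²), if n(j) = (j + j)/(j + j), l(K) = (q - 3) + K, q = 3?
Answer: 1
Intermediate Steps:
l(K) = K (l(K) = (3 - 3) + K = 0 + K = K)
n(j) = 1 (n(j) = (2*j)/((2*j)) = (2*j)*(1/(2*j)) = 1)
1/n(l(6)*14²) = 1/1 = 1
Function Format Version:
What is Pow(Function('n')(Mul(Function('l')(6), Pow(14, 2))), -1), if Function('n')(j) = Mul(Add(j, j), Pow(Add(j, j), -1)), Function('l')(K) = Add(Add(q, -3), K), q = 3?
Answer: 1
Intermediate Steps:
Function('l')(K) = K (Function('l')(K) = Add(Add(3, -3), K) = Add(0, K) = K)
Function('n')(j) = 1 (Function('n')(j) = Mul(Mul(2, j), Pow(Mul(2, j), -1)) = Mul(Mul(2, j), Mul(Rational(1, 2), Pow(j, -1))) = 1)
Pow(Function('n')(Mul(Function('l')(6), Pow(14, 2))), -1) = Pow(1, -1) = 1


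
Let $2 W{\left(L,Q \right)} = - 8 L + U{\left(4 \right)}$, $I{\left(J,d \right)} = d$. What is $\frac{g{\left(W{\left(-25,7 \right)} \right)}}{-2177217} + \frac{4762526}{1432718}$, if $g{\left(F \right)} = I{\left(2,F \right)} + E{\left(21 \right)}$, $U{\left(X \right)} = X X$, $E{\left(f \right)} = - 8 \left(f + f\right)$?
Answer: $\frac{246889981663}{74269952043} \approx 3.3242$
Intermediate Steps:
$E{\left(f \right)} = - 16 f$ ($E{\left(f \right)} = - 8 \cdot 2 f = - 16 f$)
$U{\left(X \right)} = X^{2}$
$W{\left(L,Q \right)} = 8 - 4 L$ ($W{\left(L,Q \right)} = \frac{- 8 L + 4^{2}}{2} = \frac{- 8 L + 16}{2} = \frac{16 - 8 L}{2} = 8 - 4 L$)
$g{\left(F \right)} = -336 + F$ ($g{\left(F \right)} = F - 336 = -336 + F$)
$\frac{g{\left(W{\left(-25,7 \right)} \right)}}{-2177217} + \frac{4762526}{1432718} = \frac{-336 + \left(8 - -100\right)}{-2177217} + \frac{4762526}{1432718} = \left(-336 + \left(8 + 100\right)\right) \left(- \frac{1}{2177217}\right) + 4762526 \cdot \frac{1}{1432718} = \left(-336 + 108\right) \left(- \frac{1}{2177217}\right) + \frac{2381263}{716359} = \left(-228\right) \left(- \frac{1}{2177217}\right) + \frac{2381263}{716359} = \frac{76}{725739} + \frac{2381263}{716359} = \frac{246889981663}{74269952043}$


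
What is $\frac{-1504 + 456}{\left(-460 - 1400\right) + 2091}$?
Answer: $- \frac{1048}{231} \approx -4.5368$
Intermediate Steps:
$\frac{-1504 + 456}{\left(-460 - 1400\right) + 2091} = - \frac{1048}{-1860 + 2091} = - \frac{1048}{231}$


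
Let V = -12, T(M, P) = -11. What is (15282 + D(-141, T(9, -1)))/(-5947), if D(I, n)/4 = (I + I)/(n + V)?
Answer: -352614/136781 ≈ -2.5779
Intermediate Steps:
D(I, n) = 8*I/(-12 + n) (D(I, n) = 4*((I + I)/(n - 12)) = 4*((2*I)/(-12 + n)) = 4*(2*I/(-12 + n)) = 8*I/(-12 + n))
(15282 + D(-141, T(9, -1)))/(-5947) = (15282 + 8*(-141)/(-12 - 11))/(-5947) = (15282 + 8*(-141)/(-23))*(-1/5947) = (15282 + 8*(-141)*(-1/23))*(-1/5947) = (15282 + 1128/23)*(-1/5947) = (352614/23)*(-1/5947) = -352614/136781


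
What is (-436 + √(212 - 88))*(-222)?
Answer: 96792 - 444*√31 ≈ 94320.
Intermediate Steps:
(-436 + √(212 - 88))*(-222) = (-436 + √124)*(-222) = (-436 + 2*√31)*(-222) = 96792 - 444*√31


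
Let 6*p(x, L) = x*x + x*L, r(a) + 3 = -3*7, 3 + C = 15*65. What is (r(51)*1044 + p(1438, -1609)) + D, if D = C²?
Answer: 878745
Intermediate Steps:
C = 972 (C = -3 + 15*65 = -3 + 975 = 972)
r(a) = -24 (r(a) = -3 - 3*7 = -3 - 21 = -24)
p(x, L) = x²/6 + L*x/6 (p(x, L) = (x*x + x*L)/6 = (x² + L*x)/6 = x²/6 + L*x/6)
D = 944784 (D = 972² = 944784)
(r(51)*1044 + p(1438, -1609)) + D = (-24*1044 + (⅙)*1438*(-1609 + 1438)) + 944784 = (-25056 + (⅙)*1438*(-171)) + 944784 = (-25056 - 40983) + 944784 = -66039 + 944784 = 878745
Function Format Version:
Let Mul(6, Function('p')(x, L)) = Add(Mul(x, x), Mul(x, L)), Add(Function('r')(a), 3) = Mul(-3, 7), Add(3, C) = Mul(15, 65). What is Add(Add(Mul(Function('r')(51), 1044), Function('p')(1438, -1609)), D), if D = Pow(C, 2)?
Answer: 878745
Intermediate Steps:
C = 972 (C = Add(-3, Mul(15, 65)) = Add(-3, 975) = 972)
Function('r')(a) = -24 (Function('r')(a) = Add(-3, Mul(-3, 7)) = Add(-3, -21) = -24)
Function('p')(x, L) = Add(Mul(Rational(1, 6), Pow(x, 2)), Mul(Rational(1, 6), L, x)) (Function('p')(x, L) = Mul(Rational(1, 6), Add(Mul(x, x), Mul(x, L))) = Mul(Rational(1, 6), Add(Pow(x, 2), Mul(L, x))) = Add(Mul(Rational(1, 6), Pow(x, 2)), Mul(Rational(1, 6), L, x)))
D = 944784 (D = Pow(972, 2) = 944784)
Add(Add(Mul(Function('r')(51), 1044), Function('p')(1438, -1609)), D) = Add(Add(Mul(-24, 1044), Mul(Rational(1, 6), 1438, Add(-1609, 1438))), 944784) = Add(Add(-25056, Mul(Rational(1, 6), 1438, -171)), 944784) = Add(Add(-25056, -40983), 944784) = Add(-66039, 944784) = 878745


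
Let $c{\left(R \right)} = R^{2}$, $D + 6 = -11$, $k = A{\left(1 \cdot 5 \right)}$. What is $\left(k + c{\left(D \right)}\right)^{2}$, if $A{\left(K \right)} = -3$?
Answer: $81796$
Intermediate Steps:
$k = -3$
$D = -17$ ($D = -6 - 11 = -17$)
$\left(k + c{\left(D \right)}\right)^{2} = \left(-3 + \left(-17\right)^{2}\right)^{2} = \left(-3 + 289\right)^{2} = 286^{2} = 81796$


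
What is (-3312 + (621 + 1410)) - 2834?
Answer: -4115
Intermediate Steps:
(-3312 + (621 + 1410)) - 2834 = (-3312 + 2031) - 2834 = -1281 - 2834 = -4115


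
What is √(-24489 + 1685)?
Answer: 2*I*√5701 ≈ 151.01*I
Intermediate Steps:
√(-24489 + 1685) = √(-22804) = 2*I*√5701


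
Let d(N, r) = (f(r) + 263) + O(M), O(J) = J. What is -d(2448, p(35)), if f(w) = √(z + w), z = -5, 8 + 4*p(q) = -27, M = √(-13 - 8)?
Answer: -263 - I*√21 - I*√55/2 ≈ -263.0 - 8.2907*I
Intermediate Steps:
M = I*√21 (M = √(-21) = I*√21 ≈ 4.5826*I)
p(q) = -35/4 (p(q) = -2 + (¼)*(-27) = -2 - 27/4 = -35/4)
f(w) = √(-5 + w)
d(N, r) = 263 + √(-5 + r) + I*√21 (d(N, r) = (√(-5 + r) + 263) + I*√21 = (263 + √(-5 + r)) + I*√21 = 263 + √(-5 + r) + I*√21)
-d(2448, p(35)) = -(263 + √(-5 - 35/4) + I*√21) = -(263 + √(-55/4) + I*√21) = -(263 + I*√55/2 + I*√21) = -(263 + I*√21 + I*√55/2) = -263 - I*√21 - I*√55/2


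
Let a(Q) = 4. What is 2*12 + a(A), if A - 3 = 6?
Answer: 28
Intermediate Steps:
A = 9 (A = 3 + 6 = 9)
2*12 + a(A) = 2*12 + 4 = 24 + 4 = 28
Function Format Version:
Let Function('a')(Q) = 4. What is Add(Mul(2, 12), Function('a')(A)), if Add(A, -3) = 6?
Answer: 28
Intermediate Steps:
A = 9 (A = Add(3, 6) = 9)
Add(Mul(2, 12), Function('a')(A)) = Add(Mul(2, 12), 4) = Add(24, 4) = 28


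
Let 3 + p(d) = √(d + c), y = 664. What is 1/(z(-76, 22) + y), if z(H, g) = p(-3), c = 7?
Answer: 1/663 ≈ 0.0015083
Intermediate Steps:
p(d) = -3 + √(7 + d) (p(d) = -3 + √(d + 7) = -3 + √(7 + d))
z(H, g) = -1 (z(H, g) = -3 + √(7 - 3) = -3 + √4 = -3 + 2 = -1)
1/(z(-76, 22) + y) = 1/(-1 + 664) = 1/663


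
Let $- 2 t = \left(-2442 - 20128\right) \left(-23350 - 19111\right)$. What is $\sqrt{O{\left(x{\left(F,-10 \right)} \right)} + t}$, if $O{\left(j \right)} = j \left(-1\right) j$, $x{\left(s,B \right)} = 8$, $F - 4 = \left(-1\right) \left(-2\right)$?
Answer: $i \sqrt{479172449} \approx 21890.0 i$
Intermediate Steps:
$F = 6$ ($F = 4 - -2 = 4 + 2 = 6$)
$t = -479172385$ ($t = - \frac{\left(-2442 - 20128\right) \left(-23350 - 19111\right)}{2} = - \frac{\left(-22570\right) \left(-42461\right)}{2} = \left(- \frac{1}{2}\right) 958344770 = -479172385$)
$O{\left(j \right)} = - j^{2}$ ($O{\left(j \right)} = - j j = - j^{2}$)
$\sqrt{O{\left(x{\left(F,-10 \right)} \right)} + t} = \sqrt{- 8^{2} - 479172385} = \sqrt{\left(-1\right) 64 - 479172385} = \sqrt{-64 - 479172385} = \sqrt{-479172449} = i \sqrt{479172449}$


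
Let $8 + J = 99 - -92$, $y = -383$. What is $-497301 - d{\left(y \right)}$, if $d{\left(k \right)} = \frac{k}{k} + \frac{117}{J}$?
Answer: $- \frac{30335461}{61} \approx -4.973 \cdot 10^{5}$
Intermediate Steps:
$J = 183$ ($J = -8 + \left(99 - -92\right) = -8 + \left(99 + 92\right) = -8 + 191 = 183$)
$d{\left(k \right)} = \frac{100}{61}$ ($d{\left(k \right)} = \frac{k}{k} + \frac{117}{183} = 1 + 117 \cdot \frac{1}{183} = 1 + \frac{39}{61} = \frac{100}{61}$)
$-497301 - d{\left(y \right)} = -497301 - \frac{100}{61} = - \frac{30335461}{61}$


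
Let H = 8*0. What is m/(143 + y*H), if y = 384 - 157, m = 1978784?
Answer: 1978784/143 ≈ 13838.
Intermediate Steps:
H = 0
y = 227
m/(143 + y*H) = 1978784/(143 + 227*0) = 1978784/(143 + 0) = 1978784/143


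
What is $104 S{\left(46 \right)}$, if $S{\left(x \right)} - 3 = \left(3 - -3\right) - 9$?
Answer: $0$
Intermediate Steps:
$S{\left(x \right)} = 0$ ($S{\left(x \right)} = 3 + \left(\left(3 - -3\right) - 9\right) = 3 + \left(\left(3 + \left(-6 + 9\right)\right) - 9\right) = 3 + \left(\left(3 + 3\right) - 9\right) = 3 + \left(6 - 9\right) = 3 - 3 = 0$)
$104 S{\left(46 \right)} = 104 \cdot 0 = 0$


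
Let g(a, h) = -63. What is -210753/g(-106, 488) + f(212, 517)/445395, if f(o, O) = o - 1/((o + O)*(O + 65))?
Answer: 885028311455863/264559819734 ≈ 3345.3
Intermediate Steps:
f(o, O) = o - 1/((65 + O)*(O + o)) (f(o, O) = o - 1/((O + o)*(65 + O)) = o - 1/((65 + O)*(O + o)))
-210753/g(-106, 488) + f(212, 517)/445395 = -210753/(-63) + ((-1 + 65*212² + 517*212² + 212*517² + 65*517*212)/(517² + 65*517 + 65*212 + 517*212))/445395 = -210753*(-1/63) + ((-1 + 65*44944 + 517*44944 + 212*267289 + 7124260)/(267289 + 33605 + 13780 + 109604))*(1/445395) = 23417/7 + ((-1 + 2921360 + 23236048 + 56665268 + 7124260)/424278)*(1/445395) = 23417/7 + ((1/424278)*89946935)*(1/445395) = 23417/7 + (89946935/424278)*(1/445395) = 23417/7 + 17989387/37794259962 = 885028311455863/264559819734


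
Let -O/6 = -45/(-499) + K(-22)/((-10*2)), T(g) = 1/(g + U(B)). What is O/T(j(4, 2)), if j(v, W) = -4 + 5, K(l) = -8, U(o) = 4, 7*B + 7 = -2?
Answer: -7338/499 ≈ -14.705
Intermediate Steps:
B = -9/7 (B = -1 + (⅐)*(-2) = -1 - 2/7 = -9/7 ≈ -1.2857)
j(v, W) = 1
T(g) = 1/(4 + g) (T(g) = 1/(g + 4) = 1/(4 + g))
O = -7338/2495 (O = -6*(-45/(-499) - 8/((-10*2))) = -6*(-45*(-1/499) - 8/(-20)) = -6*(45/499 - 8*(-1/20)) = -6*(45/499 + ⅖) = -6*1223/2495 = -7338/2495 ≈ -2.9411)
O/T(j(4, 2)) = -7338/(2495*(1/(4 + 1))) = -7338/(2495*(1/5)) = -7338/(2495*⅕) = -7338/2495*5 = -7338/499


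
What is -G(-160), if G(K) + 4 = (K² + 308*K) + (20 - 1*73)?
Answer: 23737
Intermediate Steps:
G(K) = -57 + K² + 308*K (G(K) = -4 + ((K² + 308*K) + (20 - 1*73)) = -4 + ((K² + 308*K) + (20 - 73)) = -4 + ((K² + 308*K) - 53) = -4 + (-53 + K² + 308*K) = -57 + K² + 308*K)
-G(-160) = -(-57 + (-160)² + 308*(-160)) = -(-57 + 25600 - 49280) = -1*(-23737) = 23737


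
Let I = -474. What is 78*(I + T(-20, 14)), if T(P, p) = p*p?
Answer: -21684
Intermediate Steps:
T(P, p) = p**2
78*(I + T(-20, 14)) = 78*(-474 + 14**2) = 78*(-474 + 196) = 78*(-278) = -21684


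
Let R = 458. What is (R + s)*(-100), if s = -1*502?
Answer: 4400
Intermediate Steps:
s = -502
(R + s)*(-100) = (458 - 502)*(-100) = -44*(-100) = 4400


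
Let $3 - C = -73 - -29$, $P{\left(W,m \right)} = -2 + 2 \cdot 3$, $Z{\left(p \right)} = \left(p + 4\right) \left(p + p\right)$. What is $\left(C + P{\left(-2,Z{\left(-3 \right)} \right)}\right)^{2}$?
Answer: $2601$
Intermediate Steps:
$Z{\left(p \right)} = 2 p \left(4 + p\right)$ ($Z{\left(p \right)} = \left(4 + p\right) 2 p = 2 p \left(4 + p\right)$)
$P{\left(W,m \right)} = 4$ ($P{\left(W,m \right)} = -2 + 6 = 4$)
$C = 47$ ($C = 3 - \left(-73 - -29\right) = 3 - \left(-73 + 29\right) = 3 - -44 = 3 + 44 = 47$)
$\left(C + P{\left(-2,Z{\left(-3 \right)} \right)}\right)^{2} = \left(47 + 4\right)^{2} = 51^{2} = 2601$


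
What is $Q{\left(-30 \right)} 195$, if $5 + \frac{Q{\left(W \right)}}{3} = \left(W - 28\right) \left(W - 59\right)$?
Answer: $3016845$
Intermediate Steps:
$Q{\left(W \right)} = -15 + 3 \left(-59 + W\right) \left(-28 + W\right)$ ($Q{\left(W \right)} = -15 + 3 \left(W - 28\right) \left(W - 59\right) = -15 + 3 \left(-28 + W\right) \left(-59 + W\right) = -15 + 3 \left(-59 + W\right) \left(-28 + W\right)$)
$Q{\left(-30 \right)} 195 = \left(4941 - -7830 + 3 \left(-30\right)^{2}\right) 195 = \left(4941 + 7830 + 3 \cdot 900\right) 195 = \left(4941 + 7830 + 2700\right) 195 = 15471 \cdot 195 = 3016845$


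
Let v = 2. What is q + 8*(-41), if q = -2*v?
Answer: -332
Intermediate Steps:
q = -4 (q = -2*2 = -4)
q + 8*(-41) = -4 + 8*(-41) = -4 - 328 = -332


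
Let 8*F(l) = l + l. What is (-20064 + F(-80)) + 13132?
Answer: -6952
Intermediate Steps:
F(l) = l/4 (F(l) = (l + l)/8 = (2*l)/8 = l/4)
(-20064 + F(-80)) + 13132 = (-20064 + (1/4)*(-80)) + 13132 = (-20064 - 20) + 13132 = -20084 + 13132 = -6952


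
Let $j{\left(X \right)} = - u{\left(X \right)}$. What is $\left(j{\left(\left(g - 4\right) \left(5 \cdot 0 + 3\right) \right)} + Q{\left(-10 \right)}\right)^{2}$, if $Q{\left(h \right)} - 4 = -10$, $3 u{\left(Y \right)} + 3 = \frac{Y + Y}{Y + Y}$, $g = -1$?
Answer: $\frac{256}{9} \approx 28.444$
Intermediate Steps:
$u{\left(Y \right)} = - \frac{2}{3}$ ($u{\left(Y \right)} = -1 + \frac{\left(Y + Y\right) \frac{1}{Y + Y}}{3} = -1 + \frac{2 Y \frac{1}{2 Y}}{3} = -1 + \frac{1}{3} \cdot 1 = -1 + \frac{1}{3} = - \frac{2}{3}$)
$Q{\left(h \right)} = -6$ ($Q{\left(h \right)} = 4 - 10 = -6$)
$j{\left(X \right)} = \frac{2}{3}$ ($j{\left(X \right)} = \left(-1\right) \left(- \frac{2}{3}\right) = \frac{2}{3}$)
$\left(j{\left(\left(g - 4\right) \left(5 \cdot 0 + 3\right) \right)} + Q{\left(-10 \right)}\right)^{2} = \left(\frac{2}{3} - 6\right)^{2} = \left(- \frac{16}{3}\right)^{2} = \frac{256}{9}$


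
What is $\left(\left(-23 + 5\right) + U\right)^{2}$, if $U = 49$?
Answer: $961$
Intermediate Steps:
$\left(\left(-23 + 5\right) + U\right)^{2} = \left(\left(-23 + 5\right) + 49\right)^{2} = \left(-18 + 49\right)^{2} = 31^{2} = 961$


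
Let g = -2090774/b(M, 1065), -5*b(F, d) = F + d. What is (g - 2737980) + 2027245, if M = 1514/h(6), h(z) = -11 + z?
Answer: -2656341735/3811 ≈ -6.9702e+5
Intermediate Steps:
M = -1514/5 (M = 1514/(-11 + 6) = 1514/(-5) = 1514*(-⅕) = -1514/5 ≈ -302.80)
b(F, d) = -F/5 - d/5 (b(F, d) = -(F + d)/5 = -F/5 - d/5)
g = 52269350/3811 (g = -2090774/(-⅕*(-1514/5) - ⅕*1065) = -2090774/(1514/25 - 213) = -2090774/(-3811/25) = -2090774*(-25/3811) = 52269350/3811 ≈ 13715.)
(g - 2737980) + 2027245 = (52269350/3811 - 2737980) + 2027245 = -10382172430/3811 + 2027245 = -2656341735/3811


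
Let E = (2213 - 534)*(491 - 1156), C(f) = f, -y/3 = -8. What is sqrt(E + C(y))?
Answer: I*sqrt(1116511) ≈ 1056.7*I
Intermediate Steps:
y = 24 (y = -3*(-8) = 24)
E = -1116535 (E = 1679*(-665) = -1116535)
sqrt(E + C(y)) = sqrt(-1116535 + 24) = sqrt(-1116511) = I*sqrt(1116511)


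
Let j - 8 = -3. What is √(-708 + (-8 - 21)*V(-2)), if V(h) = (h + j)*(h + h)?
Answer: 6*I*√10 ≈ 18.974*I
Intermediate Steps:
j = 5 (j = 8 - 3 = 5)
V(h) = 2*h*(5 + h) (V(h) = (h + 5)*(h + h) = (5 + h)*(2*h) = 2*h*(5 + h))
√(-708 + (-8 - 21)*V(-2)) = √(-708 + (-8 - 21)*(2*(-2)*(5 - 2))) = √(-708 - 58*(-2)*3) = √(-708 - 29*(-12)) = √(-708 + 348) = √(-360) = 6*I*√10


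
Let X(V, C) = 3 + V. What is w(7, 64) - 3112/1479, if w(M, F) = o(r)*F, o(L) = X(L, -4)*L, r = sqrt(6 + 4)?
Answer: 943448/1479 + 192*sqrt(10) ≈ 1245.1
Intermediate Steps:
r = sqrt(10) ≈ 3.1623
o(L) = L*(3 + L) (o(L) = (3 + L)*L = L*(3 + L))
w(M, F) = F*sqrt(10)*(3 + sqrt(10)) (w(M, F) = (sqrt(10)*(3 + sqrt(10)))*F = F*sqrt(10)*(3 + sqrt(10)))
w(7, 64) - 3112/1479 = 64*(10 + 3*sqrt(10)) - 3112/1479 = (640 + 192*sqrt(10)) - 3112/1479 = 943448/1479 + 192*sqrt(10)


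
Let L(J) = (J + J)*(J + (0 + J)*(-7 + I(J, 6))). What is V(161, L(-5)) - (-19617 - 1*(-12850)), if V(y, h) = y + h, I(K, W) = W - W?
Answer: 6628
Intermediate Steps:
I(K, W) = 0
L(J) = -12*J**2 (L(J) = (J + J)*(J + (0 + J)*(-7 + 0)) = (2*J)*(J + J*(-7)) = (2*J)*(J - 7*J) = (2*J)*(-6*J) = -12*J**2)
V(y, h) = h + y
V(161, L(-5)) - (-19617 - 1*(-12850)) = (-12*(-5)**2 + 161) - (-19617 - 1*(-12850)) = (-12*25 + 161) - (-19617 + 12850) = (-300 + 161) - 1*(-6767) = -139 + 6767 = 6628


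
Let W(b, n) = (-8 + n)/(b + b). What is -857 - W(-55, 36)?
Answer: -47121/55 ≈ -856.75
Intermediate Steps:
W(b, n) = (-8 + n)/(2*b) (W(b, n) = (-8 + n)/((2*b)) = (-8 + n)*(1/(2*b)) = (-8 + n)/(2*b))
-857 - W(-55, 36) = -857 - (-8 + 36)/(2*(-55)) = -857 - (-1)*28/(2*55) = -857 - 1*(-14/55) = -857 + 14/55 = -47121/55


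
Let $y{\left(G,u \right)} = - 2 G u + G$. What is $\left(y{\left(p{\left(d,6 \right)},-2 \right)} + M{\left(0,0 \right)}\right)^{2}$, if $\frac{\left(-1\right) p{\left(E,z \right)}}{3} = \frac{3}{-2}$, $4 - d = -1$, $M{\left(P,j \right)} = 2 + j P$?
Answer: $\frac{2401}{4} \approx 600.25$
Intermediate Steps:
$M{\left(P,j \right)} = 2 + P j$
$d = 5$ ($d = 4 - -1 = 4 + 1 = 5$)
$p{\left(E,z \right)} = \frac{9}{2}$ ($p{\left(E,z \right)} = - 3 \frac{3}{-2} = - 3 \cdot 3 \left(- \frac{1}{2}\right) = \left(-3\right) \left(- \frac{3}{2}\right) = \frac{9}{2}$)
$y{\left(G,u \right)} = G - 2 G u$ ($y{\left(G,u \right)} = - 2 G u + G = G - 2 G u$)
$\left(y{\left(p{\left(d,6 \right)},-2 \right)} + M{\left(0,0 \right)}\right)^{2} = \left(\frac{9 \left(1 - -4\right)}{2} + \left(2 + 0 \cdot 0\right)\right)^{2} = \left(\frac{9 \left(1 + 4\right)}{2} + \left(2 + 0\right)\right)^{2} = \left(\frac{9}{2} \cdot 5 + 2\right)^{2} = \left(\frac{45}{2} + 2\right)^{2} = \left(\frac{49}{2}\right)^{2} = \frac{2401}{4}$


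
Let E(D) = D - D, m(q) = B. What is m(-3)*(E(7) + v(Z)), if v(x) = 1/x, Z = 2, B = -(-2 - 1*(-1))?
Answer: ½ ≈ 0.50000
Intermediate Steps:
B = 1 (B = -(-2 + 1) = -1*(-1) = 1)
m(q) = 1
E(D) = 0
m(-3)*(E(7) + v(Z)) = 1*(0 + 1/2) = 1*(0 + ½) = 1*(½) = ½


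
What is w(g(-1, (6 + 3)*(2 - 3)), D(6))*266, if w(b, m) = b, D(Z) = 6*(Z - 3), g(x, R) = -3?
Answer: -798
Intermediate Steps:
D(Z) = -18 + 6*Z (D(Z) = 6*(-3 + Z) = -18 + 6*Z)
w(g(-1, (6 + 3)*(2 - 3)), D(6))*266 = -3*266 = -798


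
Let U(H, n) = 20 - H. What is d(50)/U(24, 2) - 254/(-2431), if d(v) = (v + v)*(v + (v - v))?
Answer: -3038496/2431 ≈ -1249.9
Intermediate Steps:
d(v) = 2*v**2 (d(v) = (2*v)*(v + 0) = (2*v)*v = 2*v**2)
d(50)/U(24, 2) - 254/(-2431) = (2*50**2)/(20 - 1*24) - 254/(-2431) = (2*2500)/(20 - 24) - 254*(-1/2431) = 5000/(-4) + 254/2431 = 5000*(-1/4) + 254/2431 = -1250 + 254/2431 = -3038496/2431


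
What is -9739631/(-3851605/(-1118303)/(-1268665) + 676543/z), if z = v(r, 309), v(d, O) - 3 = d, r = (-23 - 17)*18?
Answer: 180138033804171213843/17451757324811174 ≈ 10322.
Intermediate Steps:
r = -720 (r = -40*18 = -720)
v(d, O) = 3 + d
z = -717 (z = 3 - 720 = -717)
-9739631/(-3851605/(-1118303)/(-1268665) + 676543/z) = -9739631/(-3851605/(-1118303)/(-1268665) + 676543/(-717)) = -9739631/(-3851605*(-1/1118303)*(-1/1268665) + 676543*(-1/717)) = -9739631/((3851605/1118303)*(-1/1268665) - 676543/717) = -9739631/(-770321/283750375099 - 676543/717) = -9739631/(-191969330572922914/203449018945983) = -9739631*(-203449018945983/191969330572922914) = 180138033804171213843/17451757324811174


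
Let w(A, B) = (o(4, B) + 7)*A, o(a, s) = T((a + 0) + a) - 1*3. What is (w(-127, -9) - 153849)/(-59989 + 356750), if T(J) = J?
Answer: -155373/296761 ≈ -0.52356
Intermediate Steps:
o(a, s) = -3 + 2*a (o(a, s) = ((a + 0) + a) - 1*3 = (a + a) - 3 = 2*a - 3 = -3 + 2*a)
w(A, B) = 12*A (w(A, B) = ((-3 + 2*4) + 7)*A = ((-3 + 8) + 7)*A = (5 + 7)*A = 12*A)
(w(-127, -9) - 153849)/(-59989 + 356750) = (12*(-127) - 153849)/(-59989 + 356750) = (-1524 - 153849)/296761 = -155373*1/296761 = -155373/296761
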